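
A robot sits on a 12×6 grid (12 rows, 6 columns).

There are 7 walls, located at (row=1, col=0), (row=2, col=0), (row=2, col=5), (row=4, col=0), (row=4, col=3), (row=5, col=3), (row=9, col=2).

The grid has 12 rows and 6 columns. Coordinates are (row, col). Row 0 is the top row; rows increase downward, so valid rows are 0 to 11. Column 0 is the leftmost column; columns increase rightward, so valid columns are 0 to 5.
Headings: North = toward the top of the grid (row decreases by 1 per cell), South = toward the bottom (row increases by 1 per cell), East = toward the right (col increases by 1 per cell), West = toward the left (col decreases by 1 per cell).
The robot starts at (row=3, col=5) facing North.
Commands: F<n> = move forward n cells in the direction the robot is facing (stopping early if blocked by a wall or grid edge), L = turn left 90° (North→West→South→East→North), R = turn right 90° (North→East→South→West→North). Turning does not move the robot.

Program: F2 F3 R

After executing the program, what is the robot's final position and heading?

Answer: Final position: (row=3, col=5), facing East

Derivation:
Start: (row=3, col=5), facing North
  F2: move forward 0/2 (blocked), now at (row=3, col=5)
  F3: move forward 0/3 (blocked), now at (row=3, col=5)
  R: turn right, now facing East
Final: (row=3, col=5), facing East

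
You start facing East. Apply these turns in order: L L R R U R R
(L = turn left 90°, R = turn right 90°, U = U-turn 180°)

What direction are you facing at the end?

Answer: Final heading: East

Derivation:
Start: East
  L (left (90° counter-clockwise)) -> North
  L (left (90° counter-clockwise)) -> West
  R (right (90° clockwise)) -> North
  R (right (90° clockwise)) -> East
  U (U-turn (180°)) -> West
  R (right (90° clockwise)) -> North
  R (right (90° clockwise)) -> East
Final: East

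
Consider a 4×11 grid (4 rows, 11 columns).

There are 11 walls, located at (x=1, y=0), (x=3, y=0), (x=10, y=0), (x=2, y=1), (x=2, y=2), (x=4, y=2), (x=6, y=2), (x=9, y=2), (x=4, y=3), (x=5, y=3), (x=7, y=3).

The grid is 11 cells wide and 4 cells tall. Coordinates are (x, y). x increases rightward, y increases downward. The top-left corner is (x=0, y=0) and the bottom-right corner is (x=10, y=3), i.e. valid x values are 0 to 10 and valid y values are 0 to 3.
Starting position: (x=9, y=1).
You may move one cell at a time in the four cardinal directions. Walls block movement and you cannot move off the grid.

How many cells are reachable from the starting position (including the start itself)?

Answer: Reachable cells: 31

Derivation:
BFS flood-fill from (x=9, y=1):
  Distance 0: (x=9, y=1)
  Distance 1: (x=9, y=0), (x=8, y=1), (x=10, y=1)
  Distance 2: (x=8, y=0), (x=7, y=1), (x=8, y=2), (x=10, y=2)
  Distance 3: (x=7, y=0), (x=6, y=1), (x=7, y=2), (x=8, y=3), (x=10, y=3)
  Distance 4: (x=6, y=0), (x=5, y=1), (x=9, y=3)
  Distance 5: (x=5, y=0), (x=4, y=1), (x=5, y=2)
  Distance 6: (x=4, y=0), (x=3, y=1)
  Distance 7: (x=3, y=2)
  Distance 8: (x=3, y=3)
  Distance 9: (x=2, y=3)
  Distance 10: (x=1, y=3)
  Distance 11: (x=1, y=2), (x=0, y=3)
  Distance 12: (x=1, y=1), (x=0, y=2)
  Distance 13: (x=0, y=1)
  Distance 14: (x=0, y=0)
Total reachable: 31 (grid has 33 open cells total)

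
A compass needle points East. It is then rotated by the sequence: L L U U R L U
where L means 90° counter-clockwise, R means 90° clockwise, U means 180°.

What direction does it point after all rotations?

Start: East
  L (left (90° counter-clockwise)) -> North
  L (left (90° counter-clockwise)) -> West
  U (U-turn (180°)) -> East
  U (U-turn (180°)) -> West
  R (right (90° clockwise)) -> North
  L (left (90° counter-clockwise)) -> West
  U (U-turn (180°)) -> East
Final: East

Answer: Final heading: East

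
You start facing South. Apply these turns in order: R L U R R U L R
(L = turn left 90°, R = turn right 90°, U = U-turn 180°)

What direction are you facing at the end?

Start: South
  R (right (90° clockwise)) -> West
  L (left (90° counter-clockwise)) -> South
  U (U-turn (180°)) -> North
  R (right (90° clockwise)) -> East
  R (right (90° clockwise)) -> South
  U (U-turn (180°)) -> North
  L (left (90° counter-clockwise)) -> West
  R (right (90° clockwise)) -> North
Final: North

Answer: Final heading: North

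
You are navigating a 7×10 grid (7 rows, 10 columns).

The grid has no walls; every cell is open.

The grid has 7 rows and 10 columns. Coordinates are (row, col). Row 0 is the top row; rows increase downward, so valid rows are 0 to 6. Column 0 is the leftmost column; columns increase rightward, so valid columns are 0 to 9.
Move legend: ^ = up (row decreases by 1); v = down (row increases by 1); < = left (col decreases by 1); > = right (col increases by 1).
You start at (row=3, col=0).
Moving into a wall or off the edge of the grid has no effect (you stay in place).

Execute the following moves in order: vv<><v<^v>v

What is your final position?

Answer: Final position: (row=6, col=1)

Derivation:
Start: (row=3, col=0)
  v (down): (row=3, col=0) -> (row=4, col=0)
  v (down): (row=4, col=0) -> (row=5, col=0)
  < (left): blocked, stay at (row=5, col=0)
  > (right): (row=5, col=0) -> (row=5, col=1)
  < (left): (row=5, col=1) -> (row=5, col=0)
  v (down): (row=5, col=0) -> (row=6, col=0)
  < (left): blocked, stay at (row=6, col=0)
  ^ (up): (row=6, col=0) -> (row=5, col=0)
  v (down): (row=5, col=0) -> (row=6, col=0)
  > (right): (row=6, col=0) -> (row=6, col=1)
  v (down): blocked, stay at (row=6, col=1)
Final: (row=6, col=1)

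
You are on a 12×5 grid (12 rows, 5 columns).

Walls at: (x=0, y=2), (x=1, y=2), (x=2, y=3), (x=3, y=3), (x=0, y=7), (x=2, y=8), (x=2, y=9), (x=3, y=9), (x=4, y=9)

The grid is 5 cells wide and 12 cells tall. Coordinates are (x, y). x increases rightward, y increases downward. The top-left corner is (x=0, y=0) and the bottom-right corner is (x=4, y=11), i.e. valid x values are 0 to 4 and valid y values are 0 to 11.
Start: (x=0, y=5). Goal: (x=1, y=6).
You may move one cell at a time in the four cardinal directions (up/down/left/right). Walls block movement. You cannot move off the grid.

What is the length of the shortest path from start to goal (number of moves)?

BFS from (x=0, y=5) until reaching (x=1, y=6):
  Distance 0: (x=0, y=5)
  Distance 1: (x=0, y=4), (x=1, y=5), (x=0, y=6)
  Distance 2: (x=0, y=3), (x=1, y=4), (x=2, y=5), (x=1, y=6)  <- goal reached here
One shortest path (2 moves): (x=0, y=5) -> (x=1, y=5) -> (x=1, y=6)

Answer: Shortest path length: 2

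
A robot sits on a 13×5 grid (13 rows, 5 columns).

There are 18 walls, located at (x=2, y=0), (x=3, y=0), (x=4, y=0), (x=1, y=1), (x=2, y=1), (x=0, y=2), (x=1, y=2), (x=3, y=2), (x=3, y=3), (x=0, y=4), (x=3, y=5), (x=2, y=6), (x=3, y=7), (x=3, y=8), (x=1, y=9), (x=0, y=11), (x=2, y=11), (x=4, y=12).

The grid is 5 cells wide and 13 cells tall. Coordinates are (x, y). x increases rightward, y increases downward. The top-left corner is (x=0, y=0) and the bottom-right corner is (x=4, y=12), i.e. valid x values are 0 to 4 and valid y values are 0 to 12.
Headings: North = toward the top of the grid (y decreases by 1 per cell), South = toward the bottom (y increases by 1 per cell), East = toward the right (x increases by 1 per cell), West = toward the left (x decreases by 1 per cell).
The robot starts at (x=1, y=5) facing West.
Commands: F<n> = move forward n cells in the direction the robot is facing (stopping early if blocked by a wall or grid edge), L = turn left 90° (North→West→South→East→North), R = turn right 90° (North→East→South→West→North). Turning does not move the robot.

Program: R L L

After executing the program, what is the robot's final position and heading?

Answer: Final position: (x=1, y=5), facing South

Derivation:
Start: (x=1, y=5), facing West
  R: turn right, now facing North
  L: turn left, now facing West
  L: turn left, now facing South
Final: (x=1, y=5), facing South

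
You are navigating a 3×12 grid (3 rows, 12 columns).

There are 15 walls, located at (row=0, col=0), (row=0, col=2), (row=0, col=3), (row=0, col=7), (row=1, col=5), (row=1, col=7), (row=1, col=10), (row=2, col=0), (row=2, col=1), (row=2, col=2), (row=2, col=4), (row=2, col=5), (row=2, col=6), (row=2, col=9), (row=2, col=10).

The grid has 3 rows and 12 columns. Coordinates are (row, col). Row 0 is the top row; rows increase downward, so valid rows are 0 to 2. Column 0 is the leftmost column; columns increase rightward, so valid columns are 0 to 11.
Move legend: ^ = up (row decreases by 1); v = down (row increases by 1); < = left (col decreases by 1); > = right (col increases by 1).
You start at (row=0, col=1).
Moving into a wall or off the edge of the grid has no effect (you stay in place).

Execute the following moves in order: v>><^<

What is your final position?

Answer: Final position: (row=1, col=1)

Derivation:
Start: (row=0, col=1)
  v (down): (row=0, col=1) -> (row=1, col=1)
  > (right): (row=1, col=1) -> (row=1, col=2)
  > (right): (row=1, col=2) -> (row=1, col=3)
  < (left): (row=1, col=3) -> (row=1, col=2)
  ^ (up): blocked, stay at (row=1, col=2)
  < (left): (row=1, col=2) -> (row=1, col=1)
Final: (row=1, col=1)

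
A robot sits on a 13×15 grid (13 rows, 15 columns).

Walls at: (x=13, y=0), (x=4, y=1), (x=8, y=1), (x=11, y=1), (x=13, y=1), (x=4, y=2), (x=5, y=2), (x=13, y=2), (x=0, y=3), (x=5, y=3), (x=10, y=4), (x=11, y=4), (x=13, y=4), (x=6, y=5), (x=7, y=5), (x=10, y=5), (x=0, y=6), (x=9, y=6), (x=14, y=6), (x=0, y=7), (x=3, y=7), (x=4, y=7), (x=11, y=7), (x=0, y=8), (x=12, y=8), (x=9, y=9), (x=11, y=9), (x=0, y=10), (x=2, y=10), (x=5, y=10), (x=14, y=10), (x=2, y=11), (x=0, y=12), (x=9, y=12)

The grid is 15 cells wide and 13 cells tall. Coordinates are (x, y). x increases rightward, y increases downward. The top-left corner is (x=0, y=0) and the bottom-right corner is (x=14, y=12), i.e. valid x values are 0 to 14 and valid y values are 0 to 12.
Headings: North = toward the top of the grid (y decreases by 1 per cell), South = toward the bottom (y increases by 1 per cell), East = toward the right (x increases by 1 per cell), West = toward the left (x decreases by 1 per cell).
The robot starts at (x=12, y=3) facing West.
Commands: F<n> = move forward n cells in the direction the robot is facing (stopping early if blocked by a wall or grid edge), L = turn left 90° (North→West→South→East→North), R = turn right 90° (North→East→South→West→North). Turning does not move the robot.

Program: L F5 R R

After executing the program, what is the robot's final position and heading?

Answer: Final position: (x=12, y=7), facing North

Derivation:
Start: (x=12, y=3), facing West
  L: turn left, now facing South
  F5: move forward 4/5 (blocked), now at (x=12, y=7)
  R: turn right, now facing West
  R: turn right, now facing North
Final: (x=12, y=7), facing North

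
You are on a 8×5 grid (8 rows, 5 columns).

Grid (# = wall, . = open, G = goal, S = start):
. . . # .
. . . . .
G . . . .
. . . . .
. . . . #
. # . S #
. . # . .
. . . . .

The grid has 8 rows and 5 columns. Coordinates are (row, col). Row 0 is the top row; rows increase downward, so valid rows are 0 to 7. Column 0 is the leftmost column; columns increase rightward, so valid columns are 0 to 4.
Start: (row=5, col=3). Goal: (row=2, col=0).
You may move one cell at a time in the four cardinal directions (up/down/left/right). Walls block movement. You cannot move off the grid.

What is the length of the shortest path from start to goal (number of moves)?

Answer: Shortest path length: 6

Derivation:
BFS from (row=5, col=3) until reaching (row=2, col=0):
  Distance 0: (row=5, col=3)
  Distance 1: (row=4, col=3), (row=5, col=2), (row=6, col=3)
  Distance 2: (row=3, col=3), (row=4, col=2), (row=6, col=4), (row=7, col=3)
  Distance 3: (row=2, col=3), (row=3, col=2), (row=3, col=4), (row=4, col=1), (row=7, col=2), (row=7, col=4)
  Distance 4: (row=1, col=3), (row=2, col=2), (row=2, col=4), (row=3, col=1), (row=4, col=0), (row=7, col=1)
  Distance 5: (row=1, col=2), (row=1, col=4), (row=2, col=1), (row=3, col=0), (row=5, col=0), (row=6, col=1), (row=7, col=0)
  Distance 6: (row=0, col=2), (row=0, col=4), (row=1, col=1), (row=2, col=0), (row=6, col=0)  <- goal reached here
One shortest path (6 moves): (row=5, col=3) -> (row=5, col=2) -> (row=4, col=2) -> (row=4, col=1) -> (row=4, col=0) -> (row=3, col=0) -> (row=2, col=0)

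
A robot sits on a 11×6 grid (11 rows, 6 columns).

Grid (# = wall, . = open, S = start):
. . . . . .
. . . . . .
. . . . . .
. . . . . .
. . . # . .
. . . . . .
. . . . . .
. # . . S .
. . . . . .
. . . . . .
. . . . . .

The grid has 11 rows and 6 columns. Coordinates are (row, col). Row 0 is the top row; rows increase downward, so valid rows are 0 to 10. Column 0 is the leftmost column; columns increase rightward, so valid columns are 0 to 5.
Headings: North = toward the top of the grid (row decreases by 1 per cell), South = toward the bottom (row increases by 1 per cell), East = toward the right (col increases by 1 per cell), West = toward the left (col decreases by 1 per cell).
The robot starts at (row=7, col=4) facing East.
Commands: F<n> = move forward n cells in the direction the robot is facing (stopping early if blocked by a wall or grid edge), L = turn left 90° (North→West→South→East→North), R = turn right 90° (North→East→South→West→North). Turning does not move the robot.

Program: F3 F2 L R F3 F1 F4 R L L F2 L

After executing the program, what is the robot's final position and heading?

Answer: Final position: (row=5, col=5), facing West

Derivation:
Start: (row=7, col=4), facing East
  F3: move forward 1/3 (blocked), now at (row=7, col=5)
  F2: move forward 0/2 (blocked), now at (row=7, col=5)
  L: turn left, now facing North
  R: turn right, now facing East
  F3: move forward 0/3 (blocked), now at (row=7, col=5)
  F1: move forward 0/1 (blocked), now at (row=7, col=5)
  F4: move forward 0/4 (blocked), now at (row=7, col=5)
  R: turn right, now facing South
  L: turn left, now facing East
  L: turn left, now facing North
  F2: move forward 2, now at (row=5, col=5)
  L: turn left, now facing West
Final: (row=5, col=5), facing West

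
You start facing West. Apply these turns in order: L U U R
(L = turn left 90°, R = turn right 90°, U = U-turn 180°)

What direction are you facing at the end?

Start: West
  L (left (90° counter-clockwise)) -> South
  U (U-turn (180°)) -> North
  U (U-turn (180°)) -> South
  R (right (90° clockwise)) -> West
Final: West

Answer: Final heading: West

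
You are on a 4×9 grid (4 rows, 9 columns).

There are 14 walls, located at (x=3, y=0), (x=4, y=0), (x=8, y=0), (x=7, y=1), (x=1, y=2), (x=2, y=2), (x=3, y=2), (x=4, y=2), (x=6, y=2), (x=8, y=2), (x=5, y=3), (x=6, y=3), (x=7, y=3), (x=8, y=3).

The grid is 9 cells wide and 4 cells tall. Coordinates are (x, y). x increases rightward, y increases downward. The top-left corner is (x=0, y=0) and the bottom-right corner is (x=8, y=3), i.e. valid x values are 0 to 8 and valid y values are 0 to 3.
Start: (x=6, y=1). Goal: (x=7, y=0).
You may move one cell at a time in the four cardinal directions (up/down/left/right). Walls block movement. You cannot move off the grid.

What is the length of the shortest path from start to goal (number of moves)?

Answer: Shortest path length: 2

Derivation:
BFS from (x=6, y=1) until reaching (x=7, y=0):
  Distance 0: (x=6, y=1)
  Distance 1: (x=6, y=0), (x=5, y=1)
  Distance 2: (x=5, y=0), (x=7, y=0), (x=4, y=1), (x=5, y=2)  <- goal reached here
One shortest path (2 moves): (x=6, y=1) -> (x=6, y=0) -> (x=7, y=0)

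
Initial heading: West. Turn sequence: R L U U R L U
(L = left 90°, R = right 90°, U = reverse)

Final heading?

Answer: Final heading: East

Derivation:
Start: West
  R (right (90° clockwise)) -> North
  L (left (90° counter-clockwise)) -> West
  U (U-turn (180°)) -> East
  U (U-turn (180°)) -> West
  R (right (90° clockwise)) -> North
  L (left (90° counter-clockwise)) -> West
  U (U-turn (180°)) -> East
Final: East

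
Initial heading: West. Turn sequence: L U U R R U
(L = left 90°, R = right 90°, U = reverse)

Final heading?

Start: West
  L (left (90° counter-clockwise)) -> South
  U (U-turn (180°)) -> North
  U (U-turn (180°)) -> South
  R (right (90° clockwise)) -> West
  R (right (90° clockwise)) -> North
  U (U-turn (180°)) -> South
Final: South

Answer: Final heading: South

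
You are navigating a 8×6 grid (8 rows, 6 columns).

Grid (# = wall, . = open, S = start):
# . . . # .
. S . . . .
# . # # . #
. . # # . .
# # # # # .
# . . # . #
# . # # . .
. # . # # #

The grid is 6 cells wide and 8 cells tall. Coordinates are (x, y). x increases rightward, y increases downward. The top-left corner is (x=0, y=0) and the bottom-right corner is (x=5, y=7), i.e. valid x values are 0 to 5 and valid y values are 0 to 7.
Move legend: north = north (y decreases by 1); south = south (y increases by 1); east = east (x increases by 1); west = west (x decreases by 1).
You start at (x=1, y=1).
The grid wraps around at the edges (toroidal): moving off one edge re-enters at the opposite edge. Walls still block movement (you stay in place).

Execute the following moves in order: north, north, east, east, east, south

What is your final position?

Answer: Final position: (x=3, y=1)

Derivation:
Start: (x=1, y=1)
  north (north): (x=1, y=1) -> (x=1, y=0)
  north (north): blocked, stay at (x=1, y=0)
  east (east): (x=1, y=0) -> (x=2, y=0)
  east (east): (x=2, y=0) -> (x=3, y=0)
  east (east): blocked, stay at (x=3, y=0)
  south (south): (x=3, y=0) -> (x=3, y=1)
Final: (x=3, y=1)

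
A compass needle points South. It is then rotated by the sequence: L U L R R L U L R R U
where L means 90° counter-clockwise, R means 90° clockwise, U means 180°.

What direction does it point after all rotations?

Answer: Final heading: North

Derivation:
Start: South
  L (left (90° counter-clockwise)) -> East
  U (U-turn (180°)) -> West
  L (left (90° counter-clockwise)) -> South
  R (right (90° clockwise)) -> West
  R (right (90° clockwise)) -> North
  L (left (90° counter-clockwise)) -> West
  U (U-turn (180°)) -> East
  L (left (90° counter-clockwise)) -> North
  R (right (90° clockwise)) -> East
  R (right (90° clockwise)) -> South
  U (U-turn (180°)) -> North
Final: North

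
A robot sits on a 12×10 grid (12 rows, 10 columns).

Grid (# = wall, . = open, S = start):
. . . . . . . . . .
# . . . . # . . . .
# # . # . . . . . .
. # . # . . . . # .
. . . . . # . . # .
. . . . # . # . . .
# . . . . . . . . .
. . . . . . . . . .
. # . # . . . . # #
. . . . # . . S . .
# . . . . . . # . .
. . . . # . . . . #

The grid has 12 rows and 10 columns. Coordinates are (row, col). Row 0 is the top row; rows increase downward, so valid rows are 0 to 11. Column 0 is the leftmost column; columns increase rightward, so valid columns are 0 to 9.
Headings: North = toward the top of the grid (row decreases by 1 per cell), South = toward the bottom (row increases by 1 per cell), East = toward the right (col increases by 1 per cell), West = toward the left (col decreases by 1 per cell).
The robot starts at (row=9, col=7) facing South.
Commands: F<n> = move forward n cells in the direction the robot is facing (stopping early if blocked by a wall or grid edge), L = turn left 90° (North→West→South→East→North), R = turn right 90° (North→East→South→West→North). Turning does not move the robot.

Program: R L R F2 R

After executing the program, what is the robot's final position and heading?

Answer: Final position: (row=9, col=5), facing North

Derivation:
Start: (row=9, col=7), facing South
  R: turn right, now facing West
  L: turn left, now facing South
  R: turn right, now facing West
  F2: move forward 2, now at (row=9, col=5)
  R: turn right, now facing North
Final: (row=9, col=5), facing North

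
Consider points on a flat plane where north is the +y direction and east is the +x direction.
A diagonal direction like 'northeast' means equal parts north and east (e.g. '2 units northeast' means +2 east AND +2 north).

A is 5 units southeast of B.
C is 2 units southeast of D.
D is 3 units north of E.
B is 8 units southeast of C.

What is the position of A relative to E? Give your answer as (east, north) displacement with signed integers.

Place E at the origin (east=0, north=0).
  D is 3 units north of E: delta (east=+0, north=+3); D at (east=0, north=3).
  C is 2 units southeast of D: delta (east=+2, north=-2); C at (east=2, north=1).
  B is 8 units southeast of C: delta (east=+8, north=-8); B at (east=10, north=-7).
  A is 5 units southeast of B: delta (east=+5, north=-5); A at (east=15, north=-12).
Therefore A relative to E: (east=15, north=-12).

Answer: A is at (east=15, north=-12) relative to E.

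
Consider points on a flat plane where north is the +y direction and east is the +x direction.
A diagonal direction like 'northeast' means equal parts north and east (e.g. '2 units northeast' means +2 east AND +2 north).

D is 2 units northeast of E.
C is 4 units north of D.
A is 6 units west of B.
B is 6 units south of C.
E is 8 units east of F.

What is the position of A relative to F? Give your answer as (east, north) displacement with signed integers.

Place F at the origin (east=0, north=0).
  E is 8 units east of F: delta (east=+8, north=+0); E at (east=8, north=0).
  D is 2 units northeast of E: delta (east=+2, north=+2); D at (east=10, north=2).
  C is 4 units north of D: delta (east=+0, north=+4); C at (east=10, north=6).
  B is 6 units south of C: delta (east=+0, north=-6); B at (east=10, north=0).
  A is 6 units west of B: delta (east=-6, north=+0); A at (east=4, north=0).
Therefore A relative to F: (east=4, north=0).

Answer: A is at (east=4, north=0) relative to F.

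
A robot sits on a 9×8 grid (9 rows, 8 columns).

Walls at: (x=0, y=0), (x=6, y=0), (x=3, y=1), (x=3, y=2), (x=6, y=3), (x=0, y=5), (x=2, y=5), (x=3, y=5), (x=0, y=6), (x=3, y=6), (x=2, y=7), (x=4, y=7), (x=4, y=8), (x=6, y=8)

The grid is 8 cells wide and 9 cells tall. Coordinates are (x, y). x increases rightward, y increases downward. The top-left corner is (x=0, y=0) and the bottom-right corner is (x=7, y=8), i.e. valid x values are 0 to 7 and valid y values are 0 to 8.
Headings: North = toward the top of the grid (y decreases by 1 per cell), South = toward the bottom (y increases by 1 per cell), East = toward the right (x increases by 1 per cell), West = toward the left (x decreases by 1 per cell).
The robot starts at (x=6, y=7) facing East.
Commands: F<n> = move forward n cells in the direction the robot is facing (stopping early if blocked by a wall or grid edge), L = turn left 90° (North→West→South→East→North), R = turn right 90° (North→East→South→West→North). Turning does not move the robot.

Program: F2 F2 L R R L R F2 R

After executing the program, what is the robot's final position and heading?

Answer: Final position: (x=7, y=8), facing West

Derivation:
Start: (x=6, y=7), facing East
  F2: move forward 1/2 (blocked), now at (x=7, y=7)
  F2: move forward 0/2 (blocked), now at (x=7, y=7)
  L: turn left, now facing North
  R: turn right, now facing East
  R: turn right, now facing South
  L: turn left, now facing East
  R: turn right, now facing South
  F2: move forward 1/2 (blocked), now at (x=7, y=8)
  R: turn right, now facing West
Final: (x=7, y=8), facing West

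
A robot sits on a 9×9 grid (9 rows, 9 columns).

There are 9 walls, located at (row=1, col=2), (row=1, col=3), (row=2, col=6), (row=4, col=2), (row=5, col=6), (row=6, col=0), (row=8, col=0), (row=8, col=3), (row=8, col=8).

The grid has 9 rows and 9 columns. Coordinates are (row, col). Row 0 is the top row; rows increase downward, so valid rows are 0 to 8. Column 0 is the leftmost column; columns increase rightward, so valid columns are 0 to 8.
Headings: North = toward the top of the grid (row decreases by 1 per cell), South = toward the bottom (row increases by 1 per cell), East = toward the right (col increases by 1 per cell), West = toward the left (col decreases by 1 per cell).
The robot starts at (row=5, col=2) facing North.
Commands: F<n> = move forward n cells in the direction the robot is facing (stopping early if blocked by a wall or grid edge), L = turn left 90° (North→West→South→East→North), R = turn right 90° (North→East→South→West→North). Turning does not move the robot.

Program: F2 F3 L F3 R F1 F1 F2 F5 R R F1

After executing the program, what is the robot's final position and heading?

Answer: Final position: (row=1, col=0), facing South

Derivation:
Start: (row=5, col=2), facing North
  F2: move forward 0/2 (blocked), now at (row=5, col=2)
  F3: move forward 0/3 (blocked), now at (row=5, col=2)
  L: turn left, now facing West
  F3: move forward 2/3 (blocked), now at (row=5, col=0)
  R: turn right, now facing North
  F1: move forward 1, now at (row=4, col=0)
  F1: move forward 1, now at (row=3, col=0)
  F2: move forward 2, now at (row=1, col=0)
  F5: move forward 1/5 (blocked), now at (row=0, col=0)
  R: turn right, now facing East
  R: turn right, now facing South
  F1: move forward 1, now at (row=1, col=0)
Final: (row=1, col=0), facing South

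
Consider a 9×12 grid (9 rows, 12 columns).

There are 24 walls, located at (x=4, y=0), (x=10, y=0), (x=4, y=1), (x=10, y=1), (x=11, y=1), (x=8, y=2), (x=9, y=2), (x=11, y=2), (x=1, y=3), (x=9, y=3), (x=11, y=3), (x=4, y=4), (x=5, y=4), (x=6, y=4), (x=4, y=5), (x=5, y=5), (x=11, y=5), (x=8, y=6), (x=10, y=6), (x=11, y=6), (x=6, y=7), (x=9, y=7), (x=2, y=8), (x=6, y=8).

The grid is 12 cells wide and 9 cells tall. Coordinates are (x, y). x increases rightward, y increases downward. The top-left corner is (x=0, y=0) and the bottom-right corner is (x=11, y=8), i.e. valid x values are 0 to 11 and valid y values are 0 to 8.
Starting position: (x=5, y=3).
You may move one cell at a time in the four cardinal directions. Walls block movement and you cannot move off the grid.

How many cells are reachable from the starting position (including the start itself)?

BFS flood-fill from (x=5, y=3):
  Distance 0: (x=5, y=3)
  Distance 1: (x=5, y=2), (x=4, y=3), (x=6, y=3)
  Distance 2: (x=5, y=1), (x=4, y=2), (x=6, y=2), (x=3, y=3), (x=7, y=3)
  Distance 3: (x=5, y=0), (x=6, y=1), (x=3, y=2), (x=7, y=2), (x=2, y=3), (x=8, y=3), (x=3, y=4), (x=7, y=4)
  Distance 4: (x=6, y=0), (x=3, y=1), (x=7, y=1), (x=2, y=2), (x=2, y=4), (x=8, y=4), (x=3, y=5), (x=7, y=5)
  Distance 5: (x=3, y=0), (x=7, y=0), (x=2, y=1), (x=8, y=1), (x=1, y=2), (x=1, y=4), (x=9, y=4), (x=2, y=5), (x=6, y=5), (x=8, y=5), (x=3, y=6), (x=7, y=6)
  Distance 6: (x=2, y=0), (x=8, y=0), (x=1, y=1), (x=9, y=1), (x=0, y=2), (x=0, y=4), (x=10, y=4), (x=1, y=5), (x=9, y=5), (x=2, y=6), (x=4, y=6), (x=6, y=6), (x=3, y=7), (x=7, y=7)
  Distance 7: (x=1, y=0), (x=9, y=0), (x=0, y=1), (x=0, y=3), (x=10, y=3), (x=11, y=4), (x=0, y=5), (x=10, y=5), (x=1, y=6), (x=5, y=6), (x=9, y=6), (x=2, y=7), (x=4, y=7), (x=8, y=7), (x=3, y=8), (x=7, y=8)
  Distance 8: (x=0, y=0), (x=10, y=2), (x=0, y=6), (x=1, y=7), (x=5, y=7), (x=4, y=8), (x=8, y=8)
  Distance 9: (x=0, y=7), (x=1, y=8), (x=5, y=8), (x=9, y=8)
  Distance 10: (x=0, y=8), (x=10, y=8)
  Distance 11: (x=10, y=7), (x=11, y=8)
  Distance 12: (x=11, y=7)
Total reachable: 83 (grid has 84 open cells total)

Answer: Reachable cells: 83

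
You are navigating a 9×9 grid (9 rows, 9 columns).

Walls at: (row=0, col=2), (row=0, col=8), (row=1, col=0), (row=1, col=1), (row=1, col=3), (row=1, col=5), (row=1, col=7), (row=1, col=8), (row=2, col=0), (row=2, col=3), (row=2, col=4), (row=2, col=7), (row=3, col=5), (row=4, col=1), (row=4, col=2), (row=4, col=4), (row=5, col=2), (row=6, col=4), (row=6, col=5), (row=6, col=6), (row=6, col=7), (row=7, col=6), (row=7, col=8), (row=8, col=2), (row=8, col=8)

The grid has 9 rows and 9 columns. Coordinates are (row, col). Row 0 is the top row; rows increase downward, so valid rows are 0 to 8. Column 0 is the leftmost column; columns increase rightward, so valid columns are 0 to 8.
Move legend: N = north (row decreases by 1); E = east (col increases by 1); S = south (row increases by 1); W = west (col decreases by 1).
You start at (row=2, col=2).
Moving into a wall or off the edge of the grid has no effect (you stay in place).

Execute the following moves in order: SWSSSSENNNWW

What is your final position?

Start: (row=2, col=2)
  S (south): (row=2, col=2) -> (row=3, col=2)
  W (west): (row=3, col=2) -> (row=3, col=1)
  [×4]S (south): blocked, stay at (row=3, col=1)
  E (east): (row=3, col=1) -> (row=3, col=2)
  N (north): (row=3, col=2) -> (row=2, col=2)
  N (north): (row=2, col=2) -> (row=1, col=2)
  N (north): blocked, stay at (row=1, col=2)
  W (west): blocked, stay at (row=1, col=2)
  W (west): blocked, stay at (row=1, col=2)
Final: (row=1, col=2)

Answer: Final position: (row=1, col=2)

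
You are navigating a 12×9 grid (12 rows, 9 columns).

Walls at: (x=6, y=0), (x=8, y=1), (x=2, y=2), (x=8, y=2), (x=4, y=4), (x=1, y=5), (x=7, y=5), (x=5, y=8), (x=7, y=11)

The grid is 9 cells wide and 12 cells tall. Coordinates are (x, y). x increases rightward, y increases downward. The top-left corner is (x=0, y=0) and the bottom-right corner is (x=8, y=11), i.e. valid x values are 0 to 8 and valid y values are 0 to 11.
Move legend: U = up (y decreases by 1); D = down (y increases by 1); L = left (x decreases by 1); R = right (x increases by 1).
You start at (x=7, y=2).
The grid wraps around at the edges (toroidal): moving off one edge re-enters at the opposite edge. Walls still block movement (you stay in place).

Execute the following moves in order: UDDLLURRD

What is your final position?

Start: (x=7, y=2)
  U (up): (x=7, y=2) -> (x=7, y=1)
  D (down): (x=7, y=1) -> (x=7, y=2)
  D (down): (x=7, y=2) -> (x=7, y=3)
  L (left): (x=7, y=3) -> (x=6, y=3)
  L (left): (x=6, y=3) -> (x=5, y=3)
  U (up): (x=5, y=3) -> (x=5, y=2)
  R (right): (x=5, y=2) -> (x=6, y=2)
  R (right): (x=6, y=2) -> (x=7, y=2)
  D (down): (x=7, y=2) -> (x=7, y=3)
Final: (x=7, y=3)

Answer: Final position: (x=7, y=3)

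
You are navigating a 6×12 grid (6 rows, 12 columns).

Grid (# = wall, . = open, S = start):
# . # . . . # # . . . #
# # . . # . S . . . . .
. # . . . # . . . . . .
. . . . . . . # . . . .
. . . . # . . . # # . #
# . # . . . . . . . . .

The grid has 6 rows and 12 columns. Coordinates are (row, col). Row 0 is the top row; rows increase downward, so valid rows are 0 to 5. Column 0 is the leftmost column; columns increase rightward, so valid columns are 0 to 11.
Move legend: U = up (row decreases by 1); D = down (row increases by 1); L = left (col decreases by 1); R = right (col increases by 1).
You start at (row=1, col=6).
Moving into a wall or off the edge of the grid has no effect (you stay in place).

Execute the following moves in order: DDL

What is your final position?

Answer: Final position: (row=3, col=5)

Derivation:
Start: (row=1, col=6)
  D (down): (row=1, col=6) -> (row=2, col=6)
  D (down): (row=2, col=6) -> (row=3, col=6)
  L (left): (row=3, col=6) -> (row=3, col=5)
Final: (row=3, col=5)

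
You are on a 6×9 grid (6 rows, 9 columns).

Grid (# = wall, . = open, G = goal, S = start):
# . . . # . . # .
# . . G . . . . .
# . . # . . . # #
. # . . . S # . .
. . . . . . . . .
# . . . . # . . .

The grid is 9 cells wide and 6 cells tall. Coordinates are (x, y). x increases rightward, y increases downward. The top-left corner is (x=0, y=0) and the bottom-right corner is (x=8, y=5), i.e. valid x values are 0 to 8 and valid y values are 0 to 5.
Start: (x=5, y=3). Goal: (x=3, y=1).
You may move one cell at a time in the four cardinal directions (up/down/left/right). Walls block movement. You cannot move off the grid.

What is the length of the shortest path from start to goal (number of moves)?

BFS from (x=5, y=3) until reaching (x=3, y=1):
  Distance 0: (x=5, y=3)
  Distance 1: (x=5, y=2), (x=4, y=3), (x=5, y=4)
  Distance 2: (x=5, y=1), (x=4, y=2), (x=6, y=2), (x=3, y=3), (x=4, y=4), (x=6, y=4)
  Distance 3: (x=5, y=0), (x=4, y=1), (x=6, y=1), (x=2, y=3), (x=3, y=4), (x=7, y=4), (x=4, y=5), (x=6, y=5)
  Distance 4: (x=6, y=0), (x=3, y=1), (x=7, y=1), (x=2, y=2), (x=7, y=3), (x=2, y=4), (x=8, y=4), (x=3, y=5), (x=7, y=5)  <- goal reached here
One shortest path (4 moves): (x=5, y=3) -> (x=4, y=3) -> (x=4, y=2) -> (x=4, y=1) -> (x=3, y=1)

Answer: Shortest path length: 4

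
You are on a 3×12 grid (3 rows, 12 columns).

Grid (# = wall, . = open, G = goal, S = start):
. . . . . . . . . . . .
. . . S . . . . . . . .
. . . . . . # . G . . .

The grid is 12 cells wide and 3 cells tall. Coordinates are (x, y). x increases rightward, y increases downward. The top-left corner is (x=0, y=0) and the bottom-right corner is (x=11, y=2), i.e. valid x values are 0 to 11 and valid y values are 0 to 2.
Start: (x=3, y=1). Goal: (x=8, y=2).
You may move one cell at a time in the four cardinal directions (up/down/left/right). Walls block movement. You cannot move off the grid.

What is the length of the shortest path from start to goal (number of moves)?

Answer: Shortest path length: 6

Derivation:
BFS from (x=3, y=1) until reaching (x=8, y=2):
  Distance 0: (x=3, y=1)
  Distance 1: (x=3, y=0), (x=2, y=1), (x=4, y=1), (x=3, y=2)
  Distance 2: (x=2, y=0), (x=4, y=0), (x=1, y=1), (x=5, y=1), (x=2, y=2), (x=4, y=2)
  Distance 3: (x=1, y=0), (x=5, y=0), (x=0, y=1), (x=6, y=1), (x=1, y=2), (x=5, y=2)
  Distance 4: (x=0, y=0), (x=6, y=0), (x=7, y=1), (x=0, y=2)
  Distance 5: (x=7, y=0), (x=8, y=1), (x=7, y=2)
  Distance 6: (x=8, y=0), (x=9, y=1), (x=8, y=2)  <- goal reached here
One shortest path (6 moves): (x=3, y=1) -> (x=4, y=1) -> (x=5, y=1) -> (x=6, y=1) -> (x=7, y=1) -> (x=8, y=1) -> (x=8, y=2)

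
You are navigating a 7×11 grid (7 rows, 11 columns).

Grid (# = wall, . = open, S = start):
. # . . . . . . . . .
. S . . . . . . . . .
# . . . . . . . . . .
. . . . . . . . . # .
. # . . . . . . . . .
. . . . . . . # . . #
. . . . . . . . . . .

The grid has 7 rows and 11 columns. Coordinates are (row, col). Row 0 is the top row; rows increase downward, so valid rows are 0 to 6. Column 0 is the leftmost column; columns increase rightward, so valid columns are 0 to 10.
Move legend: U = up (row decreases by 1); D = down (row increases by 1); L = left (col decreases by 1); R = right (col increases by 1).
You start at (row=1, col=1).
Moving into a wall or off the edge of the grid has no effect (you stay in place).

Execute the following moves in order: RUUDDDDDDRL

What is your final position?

Start: (row=1, col=1)
  R (right): (row=1, col=1) -> (row=1, col=2)
  U (up): (row=1, col=2) -> (row=0, col=2)
  U (up): blocked, stay at (row=0, col=2)
  D (down): (row=0, col=2) -> (row=1, col=2)
  D (down): (row=1, col=2) -> (row=2, col=2)
  D (down): (row=2, col=2) -> (row=3, col=2)
  D (down): (row=3, col=2) -> (row=4, col=2)
  D (down): (row=4, col=2) -> (row=5, col=2)
  D (down): (row=5, col=2) -> (row=6, col=2)
  R (right): (row=6, col=2) -> (row=6, col=3)
  L (left): (row=6, col=3) -> (row=6, col=2)
Final: (row=6, col=2)

Answer: Final position: (row=6, col=2)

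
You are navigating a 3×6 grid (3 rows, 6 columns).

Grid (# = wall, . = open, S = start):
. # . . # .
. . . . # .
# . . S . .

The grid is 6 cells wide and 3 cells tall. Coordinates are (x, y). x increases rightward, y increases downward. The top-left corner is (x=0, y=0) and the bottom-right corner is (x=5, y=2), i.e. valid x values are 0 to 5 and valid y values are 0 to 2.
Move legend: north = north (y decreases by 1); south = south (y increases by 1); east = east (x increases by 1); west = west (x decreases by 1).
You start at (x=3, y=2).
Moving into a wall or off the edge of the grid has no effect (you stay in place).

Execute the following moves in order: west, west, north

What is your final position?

Start: (x=3, y=2)
  west (west): (x=3, y=2) -> (x=2, y=2)
  west (west): (x=2, y=2) -> (x=1, y=2)
  north (north): (x=1, y=2) -> (x=1, y=1)
Final: (x=1, y=1)

Answer: Final position: (x=1, y=1)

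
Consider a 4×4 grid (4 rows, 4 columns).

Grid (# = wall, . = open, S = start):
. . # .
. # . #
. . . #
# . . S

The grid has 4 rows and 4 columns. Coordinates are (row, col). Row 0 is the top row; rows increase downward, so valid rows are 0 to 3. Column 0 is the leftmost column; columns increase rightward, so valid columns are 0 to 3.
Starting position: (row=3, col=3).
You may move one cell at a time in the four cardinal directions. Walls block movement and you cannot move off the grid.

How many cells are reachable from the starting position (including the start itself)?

BFS flood-fill from (row=3, col=3):
  Distance 0: (row=3, col=3)
  Distance 1: (row=3, col=2)
  Distance 2: (row=2, col=2), (row=3, col=1)
  Distance 3: (row=1, col=2), (row=2, col=1)
  Distance 4: (row=2, col=0)
  Distance 5: (row=1, col=0)
  Distance 6: (row=0, col=0)
  Distance 7: (row=0, col=1)
Total reachable: 10 (grid has 11 open cells total)

Answer: Reachable cells: 10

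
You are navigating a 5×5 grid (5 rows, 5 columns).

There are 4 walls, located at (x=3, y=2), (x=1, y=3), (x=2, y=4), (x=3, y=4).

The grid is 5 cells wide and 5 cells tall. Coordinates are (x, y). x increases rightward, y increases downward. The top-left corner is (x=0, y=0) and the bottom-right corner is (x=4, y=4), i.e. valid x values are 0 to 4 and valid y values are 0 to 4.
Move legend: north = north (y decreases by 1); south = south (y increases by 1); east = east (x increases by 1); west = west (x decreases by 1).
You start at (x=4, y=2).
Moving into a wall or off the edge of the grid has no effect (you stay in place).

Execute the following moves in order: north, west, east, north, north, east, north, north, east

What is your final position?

Start: (x=4, y=2)
  north (north): (x=4, y=2) -> (x=4, y=1)
  west (west): (x=4, y=1) -> (x=3, y=1)
  east (east): (x=3, y=1) -> (x=4, y=1)
  north (north): (x=4, y=1) -> (x=4, y=0)
  north (north): blocked, stay at (x=4, y=0)
  east (east): blocked, stay at (x=4, y=0)
  north (north): blocked, stay at (x=4, y=0)
  north (north): blocked, stay at (x=4, y=0)
  east (east): blocked, stay at (x=4, y=0)
Final: (x=4, y=0)

Answer: Final position: (x=4, y=0)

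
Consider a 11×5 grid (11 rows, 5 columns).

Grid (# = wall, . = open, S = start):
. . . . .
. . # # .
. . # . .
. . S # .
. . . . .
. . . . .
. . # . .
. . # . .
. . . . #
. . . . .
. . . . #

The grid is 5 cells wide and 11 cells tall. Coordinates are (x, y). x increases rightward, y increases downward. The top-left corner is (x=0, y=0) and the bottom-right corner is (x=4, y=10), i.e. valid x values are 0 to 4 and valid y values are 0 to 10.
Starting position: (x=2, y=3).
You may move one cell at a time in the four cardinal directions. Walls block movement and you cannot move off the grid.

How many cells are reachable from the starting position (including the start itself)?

Answer: Reachable cells: 47

Derivation:
BFS flood-fill from (x=2, y=3):
  Distance 0: (x=2, y=3)
  Distance 1: (x=1, y=3), (x=2, y=4)
  Distance 2: (x=1, y=2), (x=0, y=3), (x=1, y=4), (x=3, y=4), (x=2, y=5)
  Distance 3: (x=1, y=1), (x=0, y=2), (x=0, y=4), (x=4, y=4), (x=1, y=5), (x=3, y=5)
  Distance 4: (x=1, y=0), (x=0, y=1), (x=4, y=3), (x=0, y=5), (x=4, y=5), (x=1, y=6), (x=3, y=6)
  Distance 5: (x=0, y=0), (x=2, y=0), (x=4, y=2), (x=0, y=6), (x=4, y=6), (x=1, y=7), (x=3, y=7)
  Distance 6: (x=3, y=0), (x=4, y=1), (x=3, y=2), (x=0, y=7), (x=4, y=7), (x=1, y=8), (x=3, y=8)
  Distance 7: (x=4, y=0), (x=0, y=8), (x=2, y=8), (x=1, y=9), (x=3, y=9)
  Distance 8: (x=0, y=9), (x=2, y=9), (x=4, y=9), (x=1, y=10), (x=3, y=10)
  Distance 9: (x=0, y=10), (x=2, y=10)
Total reachable: 47 (grid has 47 open cells total)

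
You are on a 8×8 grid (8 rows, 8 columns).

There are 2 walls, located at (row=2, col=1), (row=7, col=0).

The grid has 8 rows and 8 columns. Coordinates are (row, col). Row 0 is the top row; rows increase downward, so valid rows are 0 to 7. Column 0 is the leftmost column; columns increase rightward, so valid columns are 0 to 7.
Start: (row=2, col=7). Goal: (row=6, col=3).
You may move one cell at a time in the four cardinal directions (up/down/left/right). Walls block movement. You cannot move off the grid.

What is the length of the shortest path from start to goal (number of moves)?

Answer: Shortest path length: 8

Derivation:
BFS from (row=2, col=7) until reaching (row=6, col=3):
  Distance 0: (row=2, col=7)
  Distance 1: (row=1, col=7), (row=2, col=6), (row=3, col=7)
  Distance 2: (row=0, col=7), (row=1, col=6), (row=2, col=5), (row=3, col=6), (row=4, col=7)
  Distance 3: (row=0, col=6), (row=1, col=5), (row=2, col=4), (row=3, col=5), (row=4, col=6), (row=5, col=7)
  Distance 4: (row=0, col=5), (row=1, col=4), (row=2, col=3), (row=3, col=4), (row=4, col=5), (row=5, col=6), (row=6, col=7)
  Distance 5: (row=0, col=4), (row=1, col=3), (row=2, col=2), (row=3, col=3), (row=4, col=4), (row=5, col=5), (row=6, col=6), (row=7, col=7)
  Distance 6: (row=0, col=3), (row=1, col=2), (row=3, col=2), (row=4, col=3), (row=5, col=4), (row=6, col=5), (row=7, col=6)
  Distance 7: (row=0, col=2), (row=1, col=1), (row=3, col=1), (row=4, col=2), (row=5, col=3), (row=6, col=4), (row=7, col=5)
  Distance 8: (row=0, col=1), (row=1, col=0), (row=3, col=0), (row=4, col=1), (row=5, col=2), (row=6, col=3), (row=7, col=4)  <- goal reached here
One shortest path (8 moves): (row=2, col=7) -> (row=2, col=6) -> (row=2, col=5) -> (row=2, col=4) -> (row=2, col=3) -> (row=3, col=3) -> (row=4, col=3) -> (row=5, col=3) -> (row=6, col=3)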